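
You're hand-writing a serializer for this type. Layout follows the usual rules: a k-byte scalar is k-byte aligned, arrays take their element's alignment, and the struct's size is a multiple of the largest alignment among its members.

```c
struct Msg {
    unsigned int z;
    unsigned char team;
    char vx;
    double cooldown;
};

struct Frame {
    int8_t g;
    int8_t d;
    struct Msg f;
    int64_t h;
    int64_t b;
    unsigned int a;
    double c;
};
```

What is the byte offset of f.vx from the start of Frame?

Msg: @0: z [4B, align 4] → 4; @4: team [1B, align 1] → 5; @5: vx [1B, align 1] → 6; +2 pad (align 8); @8: cooldown [8B, align 8] → 16; size 16, align 8
@0: g [1B, align 1] → 1
@1: d [1B, align 1] → 2
+6 pad (align 8)
@8: f [16B, align 8] → 24
within Msg: vx at 5
8 + 5 = 13

13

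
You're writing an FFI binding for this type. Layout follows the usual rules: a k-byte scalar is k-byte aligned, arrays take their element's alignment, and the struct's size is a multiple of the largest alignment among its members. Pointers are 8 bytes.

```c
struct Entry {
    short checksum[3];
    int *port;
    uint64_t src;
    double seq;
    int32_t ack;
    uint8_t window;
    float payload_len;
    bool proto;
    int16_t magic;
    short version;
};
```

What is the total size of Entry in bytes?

56

0..6  checksum  (6B, 2-aligned)
6..8  -- padding (2B)
8..16  port  (8B, 8-aligned)
16..24  src  (8B, 8-aligned)
24..32  seq  (8B, 8-aligned)
32..36  ack  (4B, 4-aligned)
36..37  window  (1B, 1-aligned)
37..40  -- padding (3B)
40..44  payload_len  (4B, 4-aligned)
44..45  proto  (1B, 1-aligned)
45..46  -- padding (1B)
46..48  magic  (2B, 2-aligned)
48..50  version  (2B, 2-aligned)
50..56  -- tail padding (6B)
sizeof = 56, alignof = 8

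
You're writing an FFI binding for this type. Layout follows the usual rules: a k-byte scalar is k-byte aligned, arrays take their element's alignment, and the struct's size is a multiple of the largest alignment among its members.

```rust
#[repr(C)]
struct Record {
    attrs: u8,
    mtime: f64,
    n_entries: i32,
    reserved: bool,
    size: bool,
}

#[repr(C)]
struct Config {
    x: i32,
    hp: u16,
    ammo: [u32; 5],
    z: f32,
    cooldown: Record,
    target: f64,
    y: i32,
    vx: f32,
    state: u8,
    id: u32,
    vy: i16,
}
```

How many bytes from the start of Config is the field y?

Record: 0..1  attrs  (1B, 1-aligned); 1..8  -- padding (7B); 8..16  mtime  (8B, 8-aligned); 16..20  n_entries  (4B, 4-aligned); 20..21  reserved  (1B, 1-aligned); 21..22  size  (1B, 1-aligned); 22..24  -- tail padding (2B); sizeof = 24, alignof = 8
0..4  x  (4B, 4-aligned)
4..6  hp  (2B, 2-aligned)
6..8  -- padding (2B)
8..28  ammo  (20B, 4-aligned)
28..32  z  (4B, 4-aligned)
32..56  cooldown  (24B, 8-aligned)
56..64  target  (8B, 8-aligned)
64..68  y  (4B, 4-aligned)

64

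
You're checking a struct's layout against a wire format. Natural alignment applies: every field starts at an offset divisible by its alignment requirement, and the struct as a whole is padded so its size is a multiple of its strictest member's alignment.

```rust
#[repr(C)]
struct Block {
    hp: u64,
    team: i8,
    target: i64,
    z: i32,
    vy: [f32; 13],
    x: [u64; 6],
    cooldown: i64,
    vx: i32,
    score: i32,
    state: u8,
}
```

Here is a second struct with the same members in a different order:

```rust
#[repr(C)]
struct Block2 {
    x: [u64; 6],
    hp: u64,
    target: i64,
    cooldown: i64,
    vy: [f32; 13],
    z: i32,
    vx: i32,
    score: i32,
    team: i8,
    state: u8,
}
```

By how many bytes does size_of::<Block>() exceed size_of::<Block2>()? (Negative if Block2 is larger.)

8

hp at 0 (size 8, align 8) → ends 8
team at 8 (size 1, align 1) → ends 9
pad 7 to align 8 for target
target at 16 (size 8, align 8) → ends 24
z at 24 (size 4, align 4) → ends 28
vy at 28 (size 52, align 4) → ends 80
x at 80 (size 48, align 8) → ends 128
cooldown at 128 (size 8, align 8) → ends 136
vx at 136 (size 4, align 4) → ends 140
score at 140 (size 4, align 4) → ends 144
state at 144 (size 1, align 1) → ends 145
tail pad 7 to reach multiple of 8
total 152 bytes, alignment 8
— Block2 —
x at 0 (size 48, align 8) → ends 48
hp at 48 (size 8, align 8) → ends 56
target at 56 (size 8, align 8) → ends 64
cooldown at 64 (size 8, align 8) → ends 72
vy at 72 (size 52, align 4) → ends 124
z at 124 (size 4, align 4) → ends 128
vx at 128 (size 4, align 4) → ends 132
score at 132 (size 4, align 4) → ends 136
team at 136 (size 1, align 1) → ends 137
state at 137 (size 1, align 1) → ends 138
tail pad 6 to reach multiple of 8
total 144 bytes, alignment 8
152 − 144 = 8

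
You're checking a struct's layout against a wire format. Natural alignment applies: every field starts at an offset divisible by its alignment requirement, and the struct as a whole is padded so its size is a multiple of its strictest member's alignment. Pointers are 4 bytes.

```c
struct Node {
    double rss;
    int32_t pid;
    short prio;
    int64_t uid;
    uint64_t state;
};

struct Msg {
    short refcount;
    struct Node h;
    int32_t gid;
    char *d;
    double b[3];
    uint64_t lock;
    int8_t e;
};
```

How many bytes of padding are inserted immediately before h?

6

Node: 0..8  rss  (8B, 8-aligned); 8..12  pid  (4B, 4-aligned); 12..14  prio  (2B, 2-aligned); 14..16  -- padding (2B); 16..24  uid  (8B, 8-aligned); 24..32  state  (8B, 8-aligned); sizeof = 32, alignof = 8
0..2  refcount  (2B, 2-aligned)
2..8  -- padding (6B)
8..40  h  (32B, 8-aligned)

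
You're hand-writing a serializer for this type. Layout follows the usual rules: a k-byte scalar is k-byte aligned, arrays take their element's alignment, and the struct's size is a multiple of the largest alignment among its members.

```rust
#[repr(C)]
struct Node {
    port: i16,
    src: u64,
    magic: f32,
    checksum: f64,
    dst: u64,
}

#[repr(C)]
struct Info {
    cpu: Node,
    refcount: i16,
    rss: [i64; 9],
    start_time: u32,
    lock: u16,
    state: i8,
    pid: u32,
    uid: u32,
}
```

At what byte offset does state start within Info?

126

Node: port at 0 (size 2, align 2) → ends 2; pad 6 to align 8 for src; src at 8 (size 8, align 8) → ends 16; magic at 16 (size 4, align 4) → ends 20; pad 4 to align 8 for checksum; checksum at 24 (size 8, align 8) → ends 32; dst at 32 (size 8, align 8) → ends 40; total 40 bytes, alignment 8
cpu at 0 (size 40, align 8) → ends 40
refcount at 40 (size 2, align 2) → ends 42
pad 6 to align 8 for rss
rss at 48 (size 72, align 8) → ends 120
start_time at 120 (size 4, align 4) → ends 124
lock at 124 (size 2, align 2) → ends 126
state at 126 (size 1, align 1) → ends 127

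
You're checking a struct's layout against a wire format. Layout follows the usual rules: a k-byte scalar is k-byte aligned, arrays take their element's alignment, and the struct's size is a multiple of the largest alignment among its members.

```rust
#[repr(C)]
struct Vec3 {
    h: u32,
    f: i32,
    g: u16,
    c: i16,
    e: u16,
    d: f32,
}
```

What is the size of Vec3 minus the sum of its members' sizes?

h at 0 (size 4, align 4) → ends 4
f at 4 (size 4, align 4) → ends 8
g at 8 (size 2, align 2) → ends 10
c at 10 (size 2, align 2) → ends 12
e at 12 (size 2, align 2) → ends 14
pad 2 to align 4 for d
d at 16 (size 4, align 4) → ends 20
total 20 bytes, alignment 4
data bytes 18, size 20 → padding 2

2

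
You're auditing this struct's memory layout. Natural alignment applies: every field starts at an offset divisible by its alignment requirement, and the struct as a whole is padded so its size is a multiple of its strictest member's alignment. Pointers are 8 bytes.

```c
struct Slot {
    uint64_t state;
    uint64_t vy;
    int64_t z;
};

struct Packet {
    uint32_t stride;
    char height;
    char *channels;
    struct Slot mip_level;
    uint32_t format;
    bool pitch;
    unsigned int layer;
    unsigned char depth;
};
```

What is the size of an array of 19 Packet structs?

1064

Slot: 0..8  state  (8B, 8-aligned); 8..16  vy  (8B, 8-aligned); 16..24  z  (8B, 8-aligned); sizeof = 24, alignof = 8
0..4  stride  (4B, 4-aligned)
4..5  height  (1B, 1-aligned)
5..8  -- padding (3B)
8..16  channels  (8B, 8-aligned)
16..40  mip_level  (24B, 8-aligned)
40..44  format  (4B, 4-aligned)
44..45  pitch  (1B, 1-aligned)
45..48  -- padding (3B)
48..52  layer  (4B, 4-aligned)
52..53  depth  (1B, 1-aligned)
53..56  -- tail padding (3B)
sizeof = 56, alignof = 8
array of 19: 19 × 56 = 1064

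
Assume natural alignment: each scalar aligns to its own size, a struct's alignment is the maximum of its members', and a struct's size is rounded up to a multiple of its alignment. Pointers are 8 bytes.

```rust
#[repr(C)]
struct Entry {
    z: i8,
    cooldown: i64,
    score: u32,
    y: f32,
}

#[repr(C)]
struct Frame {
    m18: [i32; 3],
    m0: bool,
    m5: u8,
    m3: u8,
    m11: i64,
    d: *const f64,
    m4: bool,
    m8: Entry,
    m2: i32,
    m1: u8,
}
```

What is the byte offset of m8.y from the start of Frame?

60

Entry: 0..1  z  (1B, 1-aligned); 1..8  -- padding (7B); 8..16  cooldown  (8B, 8-aligned); 16..20  score  (4B, 4-aligned); 20..24  y  (4B, 4-aligned); sizeof = 24, alignof = 8
0..12  m18  (12B, 4-aligned)
12..13  m0  (1B, 1-aligned)
13..14  m5  (1B, 1-aligned)
14..15  m3  (1B, 1-aligned)
15..16  -- padding (1B)
16..24  m11  (8B, 8-aligned)
24..32  d  (8B, 8-aligned)
32..33  m4  (1B, 1-aligned)
33..40  -- padding (7B)
40..64  m8  (24B, 8-aligned)
within Entry: y at 20
40 + 20 = 60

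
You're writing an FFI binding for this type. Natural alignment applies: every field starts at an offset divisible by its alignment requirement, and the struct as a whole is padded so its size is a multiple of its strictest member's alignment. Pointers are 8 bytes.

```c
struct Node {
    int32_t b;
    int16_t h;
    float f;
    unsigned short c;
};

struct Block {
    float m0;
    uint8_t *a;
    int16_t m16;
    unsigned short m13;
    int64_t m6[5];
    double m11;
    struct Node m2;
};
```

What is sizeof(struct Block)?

Node: b at 0 (size 4, align 4) → ends 4; h at 4 (size 2, align 2) → ends 6; pad 2 to align 4 for f; f at 8 (size 4, align 4) → ends 12; c at 12 (size 2, align 2) → ends 14; tail pad 2 to reach multiple of 4; total 16 bytes, alignment 4
m0 at 0 (size 4, align 4) → ends 4
pad 4 to align 8 for a
a at 8 (size 8, align 8) → ends 16
m16 at 16 (size 2, align 2) → ends 18
m13 at 18 (size 2, align 2) → ends 20
pad 4 to align 8 for m6
m6 at 24 (size 40, align 8) → ends 64
m11 at 64 (size 8, align 8) → ends 72
m2 at 72 (size 16, align 4) → ends 88
total 88 bytes, alignment 8

88 bytes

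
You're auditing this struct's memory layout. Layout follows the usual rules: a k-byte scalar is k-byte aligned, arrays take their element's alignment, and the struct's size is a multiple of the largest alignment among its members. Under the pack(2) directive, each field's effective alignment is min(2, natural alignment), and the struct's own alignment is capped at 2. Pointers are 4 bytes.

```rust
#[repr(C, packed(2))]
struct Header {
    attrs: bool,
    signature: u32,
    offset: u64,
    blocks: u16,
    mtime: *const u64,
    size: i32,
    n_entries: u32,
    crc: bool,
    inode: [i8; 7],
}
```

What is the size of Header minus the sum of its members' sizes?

1

@0: attrs [1B, align 1] → 1
+1 pad (align 2)
@2: signature [4B, align 2] → 6
@6: offset [8B, align 2] → 14
@14: blocks [2B, align 2] → 16
@16: mtime [4B, align 2] → 20
@20: size [4B, align 2] → 24
@24: n_entries [4B, align 2] → 28
@28: crc [1B, align 1] → 29
@29: inode [7B, align 1] → 36
size 36, align 2
data bytes 35, size 36 → padding 1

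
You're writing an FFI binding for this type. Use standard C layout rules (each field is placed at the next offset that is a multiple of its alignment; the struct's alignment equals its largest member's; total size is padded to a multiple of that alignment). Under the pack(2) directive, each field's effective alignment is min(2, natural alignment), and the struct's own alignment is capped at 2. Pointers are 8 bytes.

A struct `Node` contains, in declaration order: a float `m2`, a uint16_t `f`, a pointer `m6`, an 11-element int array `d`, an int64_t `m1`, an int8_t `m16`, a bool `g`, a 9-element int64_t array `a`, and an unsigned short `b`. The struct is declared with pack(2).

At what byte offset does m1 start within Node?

58

@0: m2 [4B, align 2] → 4
@4: f [2B, align 2] → 6
@6: m6 [8B, align 2] → 14
@14: d [44B, align 2] → 58
@58: m1 [8B, align 2] → 66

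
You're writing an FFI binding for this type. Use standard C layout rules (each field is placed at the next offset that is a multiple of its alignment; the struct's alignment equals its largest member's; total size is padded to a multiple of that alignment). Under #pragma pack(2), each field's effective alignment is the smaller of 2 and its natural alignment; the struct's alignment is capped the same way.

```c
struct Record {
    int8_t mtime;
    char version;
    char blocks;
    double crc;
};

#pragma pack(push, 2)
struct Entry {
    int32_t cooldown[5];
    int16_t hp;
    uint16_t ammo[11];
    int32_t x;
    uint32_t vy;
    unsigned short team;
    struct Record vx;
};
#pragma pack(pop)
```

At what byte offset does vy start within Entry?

48

Record: mtime at 0 (size 1, align 1) → ends 1; version at 1 (size 1, align 1) → ends 2; blocks at 2 (size 1, align 1) → ends 3; pad 5 to align 8 for crc; crc at 8 (size 8, align 8) → ends 16; total 16 bytes, alignment 8
cooldown at 0 (size 20, align 2) → ends 20
hp at 20 (size 2, align 2) → ends 22
ammo at 22 (size 22, align 2) → ends 44
x at 44 (size 4, align 2) → ends 48
vy at 48 (size 4, align 2) → ends 52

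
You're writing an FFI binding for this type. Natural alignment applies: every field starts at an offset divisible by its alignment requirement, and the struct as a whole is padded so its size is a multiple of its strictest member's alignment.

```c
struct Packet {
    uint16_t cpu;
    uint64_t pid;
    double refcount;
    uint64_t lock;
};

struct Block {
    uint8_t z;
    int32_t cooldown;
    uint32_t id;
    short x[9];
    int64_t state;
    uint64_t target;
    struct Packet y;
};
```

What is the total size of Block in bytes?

Packet: @0: cpu [2B, align 2] → 2; +6 pad (align 8); @8: pid [8B, align 8] → 16; @16: refcount [8B, align 8] → 24; @24: lock [8B, align 8] → 32; size 32, align 8
@0: z [1B, align 1] → 1
+3 pad (align 4)
@4: cooldown [4B, align 4] → 8
@8: id [4B, align 4] → 12
@12: x [18B, align 2] → 30
+2 pad (align 8)
@32: state [8B, align 8] → 40
@40: target [8B, align 8] → 48
@48: y [32B, align 8] → 80
size 80, align 8

80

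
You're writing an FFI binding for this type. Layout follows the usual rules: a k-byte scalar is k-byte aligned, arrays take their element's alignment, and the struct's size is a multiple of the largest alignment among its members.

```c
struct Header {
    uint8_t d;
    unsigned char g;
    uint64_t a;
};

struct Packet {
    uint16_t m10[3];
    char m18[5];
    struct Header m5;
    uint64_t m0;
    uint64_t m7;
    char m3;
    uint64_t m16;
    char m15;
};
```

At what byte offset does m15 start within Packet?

Header: d at 0 (size 1, align 1) → ends 1; g at 1 (size 1, align 1) → ends 2; pad 6 to align 8 for a; a at 8 (size 8, align 8) → ends 16; total 16 bytes, alignment 8
m10 at 0 (size 6, align 2) → ends 6
m18 at 6 (size 5, align 1) → ends 11
pad 5 to align 8 for m5
m5 at 16 (size 16, align 8) → ends 32
m0 at 32 (size 8, align 8) → ends 40
m7 at 40 (size 8, align 8) → ends 48
m3 at 48 (size 1, align 1) → ends 49
pad 7 to align 8 for m16
m16 at 56 (size 8, align 8) → ends 64
m15 at 64 (size 1, align 1) → ends 65

64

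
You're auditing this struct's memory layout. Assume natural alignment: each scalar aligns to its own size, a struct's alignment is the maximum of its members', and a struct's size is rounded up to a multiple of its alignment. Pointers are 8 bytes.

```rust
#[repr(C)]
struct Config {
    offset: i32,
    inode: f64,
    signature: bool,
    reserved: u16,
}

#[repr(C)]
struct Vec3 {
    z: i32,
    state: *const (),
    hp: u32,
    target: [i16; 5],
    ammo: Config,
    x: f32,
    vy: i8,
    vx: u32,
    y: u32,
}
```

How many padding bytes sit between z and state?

Config: @0: offset [4B, align 4] → 4; +4 pad (align 8); @8: inode [8B, align 8] → 16; @16: signature [1B, align 1] → 17; +1 pad (align 2); @18: reserved [2B, align 2] → 20; +4 tail pad (align 8); size 24, align 8
@0: z [4B, align 4] → 4
+4 pad (align 8)
@8: state [8B, align 8] → 16

4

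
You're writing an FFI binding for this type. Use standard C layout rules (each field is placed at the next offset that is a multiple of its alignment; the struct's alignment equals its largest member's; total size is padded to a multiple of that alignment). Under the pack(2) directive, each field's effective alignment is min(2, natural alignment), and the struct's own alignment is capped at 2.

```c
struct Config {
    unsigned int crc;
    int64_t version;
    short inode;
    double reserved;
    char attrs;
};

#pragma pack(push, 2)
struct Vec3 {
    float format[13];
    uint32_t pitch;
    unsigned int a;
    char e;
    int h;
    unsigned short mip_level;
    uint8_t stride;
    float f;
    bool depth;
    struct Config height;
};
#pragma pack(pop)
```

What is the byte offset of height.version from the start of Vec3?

Config: @0: crc [4B, align 4] → 4; +4 pad (align 8); @8: version [8B, align 8] → 16; @16: inode [2B, align 2] → 18; +6 pad (align 8); @24: reserved [8B, align 8] → 32; @32: attrs [1B, align 1] → 33; +7 tail pad (align 8); size 40, align 8
@0: format [52B, align 2] → 52
@52: pitch [4B, align 2] → 56
@56: a [4B, align 2] → 60
@60: e [1B, align 1] → 61
+1 pad (align 2)
@62: h [4B, align 2] → 66
@66: mip_level [2B, align 2] → 68
@68: stride [1B, align 1] → 69
+1 pad (align 2)
@70: f [4B, align 2] → 74
@74: depth [1B, align 1] → 75
+1 pad (align 2)
@76: height [40B, align 2] → 116
within Config: version at 8
76 + 8 = 84

84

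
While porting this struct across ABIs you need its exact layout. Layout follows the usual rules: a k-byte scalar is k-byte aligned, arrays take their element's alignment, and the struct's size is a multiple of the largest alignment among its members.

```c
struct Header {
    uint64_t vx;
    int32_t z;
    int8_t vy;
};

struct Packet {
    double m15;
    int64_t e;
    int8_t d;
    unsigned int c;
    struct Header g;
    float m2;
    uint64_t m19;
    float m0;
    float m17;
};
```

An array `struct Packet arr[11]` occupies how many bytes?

Header: vx at 0 (size 8, align 8) → ends 8; z at 8 (size 4, align 4) → ends 12; vy at 12 (size 1, align 1) → ends 13; tail pad 3 to reach multiple of 8; total 16 bytes, alignment 8
m15 at 0 (size 8, align 8) → ends 8
e at 8 (size 8, align 8) → ends 16
d at 16 (size 1, align 1) → ends 17
pad 3 to align 4 for c
c at 20 (size 4, align 4) → ends 24
g at 24 (size 16, align 8) → ends 40
m2 at 40 (size 4, align 4) → ends 44
pad 4 to align 8 for m19
m19 at 48 (size 8, align 8) → ends 56
m0 at 56 (size 4, align 4) → ends 60
m17 at 60 (size 4, align 4) → ends 64
total 64 bytes, alignment 8
array of 11: 11 × 64 = 704

704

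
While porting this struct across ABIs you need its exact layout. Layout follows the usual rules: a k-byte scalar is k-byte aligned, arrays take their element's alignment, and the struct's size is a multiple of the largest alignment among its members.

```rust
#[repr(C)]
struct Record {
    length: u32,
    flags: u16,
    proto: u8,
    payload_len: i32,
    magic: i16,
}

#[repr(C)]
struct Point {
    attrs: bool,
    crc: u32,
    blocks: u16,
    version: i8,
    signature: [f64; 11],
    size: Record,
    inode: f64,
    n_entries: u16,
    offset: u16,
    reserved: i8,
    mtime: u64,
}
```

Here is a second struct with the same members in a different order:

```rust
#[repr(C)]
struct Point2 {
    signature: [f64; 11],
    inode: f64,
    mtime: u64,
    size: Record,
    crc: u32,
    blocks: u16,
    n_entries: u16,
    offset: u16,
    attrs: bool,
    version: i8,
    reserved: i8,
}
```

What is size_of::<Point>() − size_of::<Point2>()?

Record: @0: length [4B, align 4] → 4; @4: flags [2B, align 2] → 6; @6: proto [1B, align 1] → 7; +1 pad (align 4); @8: payload_len [4B, align 4] → 12; @12: magic [2B, align 2] → 14; +2 tail pad (align 4); size 16, align 4
@0: attrs [1B, align 1] → 1
+3 pad (align 4)
@4: crc [4B, align 4] → 8
@8: blocks [2B, align 2] → 10
@10: version [1B, align 1] → 11
+5 pad (align 8)
@16: signature [88B, align 8] → 104
@104: size [16B, align 4] → 120
@120: inode [8B, align 8] → 128
@128: n_entries [2B, align 2] → 130
@130: offset [2B, align 2] → 132
@132: reserved [1B, align 1] → 133
+3 pad (align 8)
@136: mtime [8B, align 8] → 144
size 144, align 8
— Point2 —
@0: signature [88B, align 8] → 88
@88: inode [8B, align 8] → 96
@96: mtime [8B, align 8] → 104
@104: size [16B, align 4] → 120
@120: crc [4B, align 4] → 124
@124: blocks [2B, align 2] → 126
@126: n_entries [2B, align 2] → 128
@128: offset [2B, align 2] → 130
@130: attrs [1B, align 1] → 131
@131: version [1B, align 1] → 132
@132: reserved [1B, align 1] → 133
+3 tail pad (align 8)
size 136, align 8
144 − 136 = 8

8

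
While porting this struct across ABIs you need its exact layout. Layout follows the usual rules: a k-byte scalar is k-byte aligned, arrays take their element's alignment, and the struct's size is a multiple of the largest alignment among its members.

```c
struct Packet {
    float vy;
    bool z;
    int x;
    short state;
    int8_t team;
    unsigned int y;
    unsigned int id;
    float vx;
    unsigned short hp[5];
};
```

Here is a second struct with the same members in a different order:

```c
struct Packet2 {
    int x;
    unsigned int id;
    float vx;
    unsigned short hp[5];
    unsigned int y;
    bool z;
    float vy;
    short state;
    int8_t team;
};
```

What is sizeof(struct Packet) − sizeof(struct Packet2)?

@0: vy [4B, align 4] → 4
@4: z [1B, align 1] → 5
+3 pad (align 4)
@8: x [4B, align 4] → 12
@12: state [2B, align 2] → 14
@14: team [1B, align 1] → 15
+1 pad (align 4)
@16: y [4B, align 4] → 20
@20: id [4B, align 4] → 24
@24: vx [4B, align 4] → 28
@28: hp [10B, align 2] → 38
+2 tail pad (align 4)
size 40, align 4
— Packet2 —
@0: x [4B, align 4] → 4
@4: id [4B, align 4] → 8
@8: vx [4B, align 4] → 12
@12: hp [10B, align 2] → 22
+2 pad (align 4)
@24: y [4B, align 4] → 28
@28: z [1B, align 1] → 29
+3 pad (align 4)
@32: vy [4B, align 4] → 36
@36: state [2B, align 2] → 38
@38: team [1B, align 1] → 39
+1 tail pad (align 4)
size 40, align 4
40 − 40 = 0

0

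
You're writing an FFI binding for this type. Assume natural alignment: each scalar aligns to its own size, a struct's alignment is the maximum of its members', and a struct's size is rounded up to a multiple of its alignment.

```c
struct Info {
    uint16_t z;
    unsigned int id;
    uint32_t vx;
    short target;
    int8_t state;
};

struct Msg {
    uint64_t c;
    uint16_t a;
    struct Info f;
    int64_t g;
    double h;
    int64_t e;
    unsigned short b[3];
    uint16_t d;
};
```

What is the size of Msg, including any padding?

Info: 0..2  z  (2B, 2-aligned); 2..4  -- padding (2B); 4..8  id  (4B, 4-aligned); 8..12  vx  (4B, 4-aligned); 12..14  target  (2B, 2-aligned); 14..15  state  (1B, 1-aligned); 15..16  -- tail padding (1B); sizeof = 16, alignof = 4
0..8  c  (8B, 8-aligned)
8..10  a  (2B, 2-aligned)
10..12  -- padding (2B)
12..28  f  (16B, 4-aligned)
28..32  -- padding (4B)
32..40  g  (8B, 8-aligned)
40..48  h  (8B, 8-aligned)
48..56  e  (8B, 8-aligned)
56..62  b  (6B, 2-aligned)
62..64  d  (2B, 2-aligned)
sizeof = 64, alignof = 8

64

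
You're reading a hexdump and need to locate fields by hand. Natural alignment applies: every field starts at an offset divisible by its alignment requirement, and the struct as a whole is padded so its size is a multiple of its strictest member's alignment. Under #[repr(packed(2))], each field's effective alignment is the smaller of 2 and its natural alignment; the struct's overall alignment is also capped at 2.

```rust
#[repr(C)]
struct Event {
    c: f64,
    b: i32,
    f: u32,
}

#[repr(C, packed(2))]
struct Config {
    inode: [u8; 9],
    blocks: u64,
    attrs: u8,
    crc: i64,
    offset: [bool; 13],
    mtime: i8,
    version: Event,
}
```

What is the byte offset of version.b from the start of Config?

50

Event: 0..8  c  (8B, 8-aligned); 8..12  b  (4B, 4-aligned); 12..16  f  (4B, 4-aligned); sizeof = 16, alignof = 8
0..9  inode  (9B, 1-aligned)
9..10  -- padding (1B)
10..18  blocks  (8B, 2-aligned)
18..19  attrs  (1B, 1-aligned)
19..20  -- padding (1B)
20..28  crc  (8B, 2-aligned)
28..41  offset  (13B, 1-aligned)
41..42  mtime  (1B, 1-aligned)
42..58  version  (16B, 2-aligned)
within Event: b at 8
42 + 8 = 50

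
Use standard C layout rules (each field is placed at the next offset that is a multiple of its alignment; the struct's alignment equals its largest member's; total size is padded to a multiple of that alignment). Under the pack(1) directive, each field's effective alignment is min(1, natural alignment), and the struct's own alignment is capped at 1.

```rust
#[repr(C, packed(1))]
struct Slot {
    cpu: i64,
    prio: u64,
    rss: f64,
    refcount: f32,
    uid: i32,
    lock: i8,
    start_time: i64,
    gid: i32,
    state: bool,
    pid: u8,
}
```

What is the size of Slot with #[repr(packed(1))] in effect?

47

@0: cpu [8B, align 1] → 8
@8: prio [8B, align 1] → 16
@16: rss [8B, align 1] → 24
@24: refcount [4B, align 1] → 28
@28: uid [4B, align 1] → 32
@32: lock [1B, align 1] → 33
@33: start_time [8B, align 1] → 41
@41: gid [4B, align 1] → 45
@45: state [1B, align 1] → 46
@46: pid [1B, align 1] → 47
size 47, align 1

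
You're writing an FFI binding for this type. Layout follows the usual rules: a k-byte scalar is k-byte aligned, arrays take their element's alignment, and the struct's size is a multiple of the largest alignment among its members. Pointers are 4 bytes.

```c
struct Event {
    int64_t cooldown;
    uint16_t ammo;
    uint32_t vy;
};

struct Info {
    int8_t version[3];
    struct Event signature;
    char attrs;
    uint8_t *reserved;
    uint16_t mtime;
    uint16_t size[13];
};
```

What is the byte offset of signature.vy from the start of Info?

20

Event: 0..8  cooldown  (8B, 8-aligned); 8..10  ammo  (2B, 2-aligned); 10..12  -- padding (2B); 12..16  vy  (4B, 4-aligned); sizeof = 16, alignof = 8
0..3  version  (3B, 1-aligned)
3..8  -- padding (5B)
8..24  signature  (16B, 8-aligned)
within Event: vy at 12
8 + 12 = 20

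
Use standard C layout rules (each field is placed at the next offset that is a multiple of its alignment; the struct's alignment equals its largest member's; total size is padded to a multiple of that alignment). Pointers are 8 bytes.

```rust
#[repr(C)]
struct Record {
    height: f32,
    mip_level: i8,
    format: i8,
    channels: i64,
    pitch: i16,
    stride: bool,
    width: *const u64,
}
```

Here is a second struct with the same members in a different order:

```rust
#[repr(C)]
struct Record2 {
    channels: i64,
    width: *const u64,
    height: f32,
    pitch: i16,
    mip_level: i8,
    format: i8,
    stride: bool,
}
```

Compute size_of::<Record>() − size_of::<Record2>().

0

height at 0 (size 4, align 4) → ends 4
mip_level at 4 (size 1, align 1) → ends 5
format at 5 (size 1, align 1) → ends 6
pad 2 to align 8 for channels
channels at 8 (size 8, align 8) → ends 16
pitch at 16 (size 2, align 2) → ends 18
stride at 18 (size 1, align 1) → ends 19
pad 5 to align 8 for width
width at 24 (size 8, align 8) → ends 32
total 32 bytes, alignment 8
— Record2 —
channels at 0 (size 8, align 8) → ends 8
width at 8 (size 8, align 8) → ends 16
height at 16 (size 4, align 4) → ends 20
pitch at 20 (size 2, align 2) → ends 22
mip_level at 22 (size 1, align 1) → ends 23
format at 23 (size 1, align 1) → ends 24
stride at 24 (size 1, align 1) → ends 25
tail pad 7 to reach multiple of 8
total 32 bytes, alignment 8
32 − 32 = 0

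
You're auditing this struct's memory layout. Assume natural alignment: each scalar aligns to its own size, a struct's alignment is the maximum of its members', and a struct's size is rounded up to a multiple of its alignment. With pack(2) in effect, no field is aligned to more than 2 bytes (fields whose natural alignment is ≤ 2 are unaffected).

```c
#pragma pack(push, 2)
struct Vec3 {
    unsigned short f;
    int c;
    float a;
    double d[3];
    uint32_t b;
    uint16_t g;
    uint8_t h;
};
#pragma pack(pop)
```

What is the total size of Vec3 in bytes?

42

0..2  f  (2B, 2-aligned)
2..6  c  (4B, 2-aligned)
6..10  a  (4B, 2-aligned)
10..34  d  (24B, 2-aligned)
34..38  b  (4B, 2-aligned)
38..40  g  (2B, 2-aligned)
40..41  h  (1B, 1-aligned)
41..42  -- tail padding (1B)
sizeof = 42, alignof = 2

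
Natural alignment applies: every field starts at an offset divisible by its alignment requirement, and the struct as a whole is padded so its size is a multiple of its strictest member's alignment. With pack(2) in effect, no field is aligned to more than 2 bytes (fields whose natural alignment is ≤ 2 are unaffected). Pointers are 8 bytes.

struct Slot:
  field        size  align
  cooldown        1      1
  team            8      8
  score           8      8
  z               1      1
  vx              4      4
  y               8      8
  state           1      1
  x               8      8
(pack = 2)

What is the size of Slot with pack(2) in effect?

42

cooldown at 0 (size 1, align 1) → ends 1
pad 1 to align 2 for team
team at 2 (size 8, align 2) → ends 10
score at 10 (size 8, align 2) → ends 18
z at 18 (size 1, align 1) → ends 19
pad 1 to align 2 for vx
vx at 20 (size 4, align 2) → ends 24
y at 24 (size 8, align 2) → ends 32
state at 32 (size 1, align 1) → ends 33
pad 1 to align 2 for x
x at 34 (size 8, align 2) → ends 42
total 42 bytes, alignment 2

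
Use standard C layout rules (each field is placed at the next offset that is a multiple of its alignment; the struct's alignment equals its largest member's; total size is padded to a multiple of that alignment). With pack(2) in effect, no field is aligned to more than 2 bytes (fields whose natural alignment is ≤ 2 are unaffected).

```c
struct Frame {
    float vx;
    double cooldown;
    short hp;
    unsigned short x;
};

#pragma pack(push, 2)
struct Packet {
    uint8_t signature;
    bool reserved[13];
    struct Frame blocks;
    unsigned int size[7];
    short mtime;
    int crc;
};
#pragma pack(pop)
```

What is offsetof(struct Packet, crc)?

68

Frame: 0..4  vx  (4B, 4-aligned); 4..8  -- padding (4B); 8..16  cooldown  (8B, 8-aligned); 16..18  hp  (2B, 2-aligned); 18..20  x  (2B, 2-aligned); 20..24  -- tail padding (4B); sizeof = 24, alignof = 8
0..1  signature  (1B, 1-aligned)
1..14  reserved  (13B, 1-aligned)
14..38  blocks  (24B, 2-aligned)
38..66  size  (28B, 2-aligned)
66..68  mtime  (2B, 2-aligned)
68..72  crc  (4B, 2-aligned)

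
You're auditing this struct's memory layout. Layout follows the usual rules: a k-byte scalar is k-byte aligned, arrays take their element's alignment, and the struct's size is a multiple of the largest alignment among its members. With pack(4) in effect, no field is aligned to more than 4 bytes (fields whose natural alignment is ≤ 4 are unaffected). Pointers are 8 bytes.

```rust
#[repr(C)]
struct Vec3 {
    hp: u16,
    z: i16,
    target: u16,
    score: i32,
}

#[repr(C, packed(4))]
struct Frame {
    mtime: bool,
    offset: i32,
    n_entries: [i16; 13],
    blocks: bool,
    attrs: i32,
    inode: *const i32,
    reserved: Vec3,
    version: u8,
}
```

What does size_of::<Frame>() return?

64

Vec3: @0: hp [2B, align 2] → 2; @2: z [2B, align 2] → 4; @4: target [2B, align 2] → 6; +2 pad (align 4); @8: score [4B, align 4] → 12; size 12, align 4
@0: mtime [1B, align 1] → 1
+3 pad (align 4)
@4: offset [4B, align 4] → 8
@8: n_entries [26B, align 2] → 34
@34: blocks [1B, align 1] → 35
+1 pad (align 4)
@36: attrs [4B, align 4] → 40
@40: inode [8B, align 4] → 48
@48: reserved [12B, align 4] → 60
@60: version [1B, align 1] → 61
+3 tail pad (align 4)
size 64, align 4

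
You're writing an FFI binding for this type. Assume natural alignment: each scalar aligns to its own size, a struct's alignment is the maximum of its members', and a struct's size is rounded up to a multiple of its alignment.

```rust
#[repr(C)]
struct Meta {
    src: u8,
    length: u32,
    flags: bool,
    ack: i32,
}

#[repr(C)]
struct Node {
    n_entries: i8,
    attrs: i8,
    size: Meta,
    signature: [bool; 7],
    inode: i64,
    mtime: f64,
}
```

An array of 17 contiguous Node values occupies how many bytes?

Meta: src at 0 (size 1, align 1) → ends 1; pad 3 to align 4 for length; length at 4 (size 4, align 4) → ends 8; flags at 8 (size 1, align 1) → ends 9; pad 3 to align 4 for ack; ack at 12 (size 4, align 4) → ends 16; total 16 bytes, alignment 4
n_entries at 0 (size 1, align 1) → ends 1
attrs at 1 (size 1, align 1) → ends 2
pad 2 to align 4 for size
size at 4 (size 16, align 4) → ends 20
signature at 20 (size 7, align 1) → ends 27
pad 5 to align 8 for inode
inode at 32 (size 8, align 8) → ends 40
mtime at 40 (size 8, align 8) → ends 48
total 48 bytes, alignment 8
array of 17: 17 × 48 = 816

816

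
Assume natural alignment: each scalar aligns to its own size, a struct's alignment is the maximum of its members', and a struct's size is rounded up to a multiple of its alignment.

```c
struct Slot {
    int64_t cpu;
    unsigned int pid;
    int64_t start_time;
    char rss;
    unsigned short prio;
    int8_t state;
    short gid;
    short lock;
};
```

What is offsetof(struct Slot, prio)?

cpu at 0 (size 8, align 8) → ends 8
pid at 8 (size 4, align 4) → ends 12
pad 4 to align 8 for start_time
start_time at 16 (size 8, align 8) → ends 24
rss at 24 (size 1, align 1) → ends 25
pad 1 to align 2 for prio
prio at 26 (size 2, align 2) → ends 28

26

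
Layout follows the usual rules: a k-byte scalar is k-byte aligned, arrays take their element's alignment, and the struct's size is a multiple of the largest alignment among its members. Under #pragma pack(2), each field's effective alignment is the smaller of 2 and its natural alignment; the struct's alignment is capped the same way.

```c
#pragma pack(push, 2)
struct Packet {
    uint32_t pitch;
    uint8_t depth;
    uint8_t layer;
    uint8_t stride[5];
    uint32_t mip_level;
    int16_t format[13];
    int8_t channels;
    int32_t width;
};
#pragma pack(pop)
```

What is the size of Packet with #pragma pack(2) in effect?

48

pitch at 0 (size 4, align 2) → ends 4
depth at 4 (size 1, align 1) → ends 5
layer at 5 (size 1, align 1) → ends 6
stride at 6 (size 5, align 1) → ends 11
pad 1 to align 2 for mip_level
mip_level at 12 (size 4, align 2) → ends 16
format at 16 (size 26, align 2) → ends 42
channels at 42 (size 1, align 1) → ends 43
pad 1 to align 2 for width
width at 44 (size 4, align 2) → ends 48
total 48 bytes, alignment 2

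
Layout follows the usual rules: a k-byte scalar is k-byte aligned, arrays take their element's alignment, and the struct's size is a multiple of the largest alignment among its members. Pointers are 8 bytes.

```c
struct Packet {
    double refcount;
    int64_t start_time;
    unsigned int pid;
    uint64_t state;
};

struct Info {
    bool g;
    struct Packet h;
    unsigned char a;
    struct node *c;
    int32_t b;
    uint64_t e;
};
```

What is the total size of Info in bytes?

Packet: 0..8  refcount  (8B, 8-aligned); 8..16  start_time  (8B, 8-aligned); 16..20  pid  (4B, 4-aligned); 20..24  -- padding (4B); 24..32  state  (8B, 8-aligned); sizeof = 32, alignof = 8
0..1  g  (1B, 1-aligned)
1..8  -- padding (7B)
8..40  h  (32B, 8-aligned)
40..41  a  (1B, 1-aligned)
41..48  -- padding (7B)
48..56  c  (8B, 8-aligned)
56..60  b  (4B, 4-aligned)
60..64  -- padding (4B)
64..72  e  (8B, 8-aligned)
sizeof = 72, alignof = 8

72 bytes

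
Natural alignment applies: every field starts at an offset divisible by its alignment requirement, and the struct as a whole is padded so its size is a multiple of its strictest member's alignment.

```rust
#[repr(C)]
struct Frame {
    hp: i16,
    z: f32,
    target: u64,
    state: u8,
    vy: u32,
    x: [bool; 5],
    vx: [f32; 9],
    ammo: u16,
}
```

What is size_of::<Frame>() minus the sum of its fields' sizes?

hp at 0 (size 2, align 2) → ends 2
pad 2 to align 4 for z
z at 4 (size 4, align 4) → ends 8
target at 8 (size 8, align 8) → ends 16
state at 16 (size 1, align 1) → ends 17
pad 3 to align 4 for vy
vy at 20 (size 4, align 4) → ends 24
x at 24 (size 5, align 1) → ends 29
pad 3 to align 4 for vx
vx at 32 (size 36, align 4) → ends 68
ammo at 68 (size 2, align 2) → ends 70
tail pad 2 to reach multiple of 8
total 72 bytes, alignment 8
data bytes 62, size 72 → padding 10

10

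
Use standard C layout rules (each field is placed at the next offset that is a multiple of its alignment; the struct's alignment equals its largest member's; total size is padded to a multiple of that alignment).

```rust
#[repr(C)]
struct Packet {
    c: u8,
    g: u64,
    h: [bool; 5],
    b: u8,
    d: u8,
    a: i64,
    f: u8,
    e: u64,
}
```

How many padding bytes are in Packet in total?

@0: c [1B, align 1] → 1
+7 pad (align 8)
@8: g [8B, align 8] → 16
@16: h [5B, align 1] → 21
@21: b [1B, align 1] → 22
@22: d [1B, align 1] → 23
+1 pad (align 8)
@24: a [8B, align 8] → 32
@32: f [1B, align 1] → 33
+7 pad (align 8)
@40: e [8B, align 8] → 48
size 48, align 8
data bytes 33, size 48 → padding 15

15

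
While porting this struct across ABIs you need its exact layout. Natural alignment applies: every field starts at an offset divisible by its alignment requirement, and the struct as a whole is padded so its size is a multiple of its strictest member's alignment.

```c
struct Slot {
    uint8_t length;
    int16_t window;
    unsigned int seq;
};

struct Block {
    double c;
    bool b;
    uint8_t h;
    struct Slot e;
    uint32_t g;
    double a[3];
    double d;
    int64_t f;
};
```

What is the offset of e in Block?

12

Slot: 0..1  length  (1B, 1-aligned); 1..2  -- padding (1B); 2..4  window  (2B, 2-aligned); 4..8  seq  (4B, 4-aligned); sizeof = 8, alignof = 4
0..8  c  (8B, 8-aligned)
8..9  b  (1B, 1-aligned)
9..10  h  (1B, 1-aligned)
10..12  -- padding (2B)
12..20  e  (8B, 4-aligned)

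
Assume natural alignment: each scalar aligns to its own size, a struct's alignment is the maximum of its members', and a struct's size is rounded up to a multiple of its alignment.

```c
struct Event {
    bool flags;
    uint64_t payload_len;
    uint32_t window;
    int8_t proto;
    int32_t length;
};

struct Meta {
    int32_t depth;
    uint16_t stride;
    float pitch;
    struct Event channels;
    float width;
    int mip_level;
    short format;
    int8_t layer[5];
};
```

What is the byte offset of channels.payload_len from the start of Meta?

Event: @0: flags [1B, align 1] → 1; +7 pad (align 8); @8: payload_len [8B, align 8] → 16; @16: window [4B, align 4] → 20; @20: proto [1B, align 1] → 21; +3 pad (align 4); @24: length [4B, align 4] → 28; +4 tail pad (align 8); size 32, align 8
@0: depth [4B, align 4] → 4
@4: stride [2B, align 2] → 6
+2 pad (align 4)
@8: pitch [4B, align 4] → 12
+4 pad (align 8)
@16: channels [32B, align 8] → 48
within Event: payload_len at 8
16 + 8 = 24

24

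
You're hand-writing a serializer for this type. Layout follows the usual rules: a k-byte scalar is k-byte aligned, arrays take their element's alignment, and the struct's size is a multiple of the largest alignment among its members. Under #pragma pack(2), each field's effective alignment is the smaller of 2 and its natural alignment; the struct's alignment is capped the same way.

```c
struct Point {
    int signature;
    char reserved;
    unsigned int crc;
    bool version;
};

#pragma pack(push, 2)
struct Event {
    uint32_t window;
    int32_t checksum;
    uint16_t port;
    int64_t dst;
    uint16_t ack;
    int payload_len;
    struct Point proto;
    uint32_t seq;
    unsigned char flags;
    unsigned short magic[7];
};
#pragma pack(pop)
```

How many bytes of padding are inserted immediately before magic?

Point: @0: signature [4B, align 4] → 4; @4: reserved [1B, align 1] → 5; +3 pad (align 4); @8: crc [4B, align 4] → 12; @12: version [1B, align 1] → 13; +3 tail pad (align 4); size 16, align 4
@0: window [4B, align 2] → 4
@4: checksum [4B, align 2] → 8
@8: port [2B, align 2] → 10
@10: dst [8B, align 2] → 18
@18: ack [2B, align 2] → 20
@20: payload_len [4B, align 2] → 24
@24: proto [16B, align 2] → 40
@40: seq [4B, align 2] → 44
@44: flags [1B, align 1] → 45
+1 pad (align 2)
@46: magic [14B, align 2] → 60

1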